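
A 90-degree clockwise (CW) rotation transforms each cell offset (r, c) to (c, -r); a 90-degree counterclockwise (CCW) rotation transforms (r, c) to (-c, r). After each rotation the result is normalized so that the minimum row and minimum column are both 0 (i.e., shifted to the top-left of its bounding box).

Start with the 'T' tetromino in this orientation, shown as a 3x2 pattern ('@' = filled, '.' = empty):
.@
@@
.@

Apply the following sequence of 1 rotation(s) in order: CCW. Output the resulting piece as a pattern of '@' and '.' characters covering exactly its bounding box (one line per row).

Answer: @@@
.@.

Derivation:
Start:
.@
@@
.@
After rotation 1 (CCW):
@@@
.@.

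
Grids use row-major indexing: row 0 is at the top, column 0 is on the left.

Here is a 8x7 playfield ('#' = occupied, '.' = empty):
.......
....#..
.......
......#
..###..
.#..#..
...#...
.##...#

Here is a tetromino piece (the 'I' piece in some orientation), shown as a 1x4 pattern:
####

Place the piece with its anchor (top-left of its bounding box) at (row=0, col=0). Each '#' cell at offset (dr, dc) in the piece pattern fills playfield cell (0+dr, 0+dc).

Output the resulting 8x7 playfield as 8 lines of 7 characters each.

Fill (0+0,0+0) = (0,0)
Fill (0+0,0+1) = (0,1)
Fill (0+0,0+2) = (0,2)
Fill (0+0,0+3) = (0,3)

Answer: ####...
....#..
.......
......#
..###..
.#..#..
...#...
.##...#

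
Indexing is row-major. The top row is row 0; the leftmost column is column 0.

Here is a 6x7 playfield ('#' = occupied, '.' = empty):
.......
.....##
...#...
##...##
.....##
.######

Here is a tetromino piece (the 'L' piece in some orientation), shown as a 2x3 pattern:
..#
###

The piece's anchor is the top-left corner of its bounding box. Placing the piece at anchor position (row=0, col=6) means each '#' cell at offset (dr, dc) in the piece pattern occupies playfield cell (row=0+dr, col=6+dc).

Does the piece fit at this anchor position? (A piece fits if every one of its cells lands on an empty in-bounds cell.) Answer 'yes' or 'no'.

Answer: no

Derivation:
Check each piece cell at anchor (0, 6):
  offset (0,2) -> (0,8): out of bounds -> FAIL
  offset (1,0) -> (1,6): occupied ('#') -> FAIL
  offset (1,1) -> (1,7): out of bounds -> FAIL
  offset (1,2) -> (1,8): out of bounds -> FAIL
All cells valid: no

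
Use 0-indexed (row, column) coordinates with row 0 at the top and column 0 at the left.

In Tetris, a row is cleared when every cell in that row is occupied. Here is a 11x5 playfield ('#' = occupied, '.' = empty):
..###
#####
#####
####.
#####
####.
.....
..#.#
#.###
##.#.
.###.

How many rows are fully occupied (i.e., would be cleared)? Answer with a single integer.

Check each row:
  row 0: 2 empty cells -> not full
  row 1: 0 empty cells -> FULL (clear)
  row 2: 0 empty cells -> FULL (clear)
  row 3: 1 empty cell -> not full
  row 4: 0 empty cells -> FULL (clear)
  row 5: 1 empty cell -> not full
  row 6: 5 empty cells -> not full
  row 7: 3 empty cells -> not full
  row 8: 1 empty cell -> not full
  row 9: 2 empty cells -> not full
  row 10: 2 empty cells -> not full
Total rows cleared: 3

Answer: 3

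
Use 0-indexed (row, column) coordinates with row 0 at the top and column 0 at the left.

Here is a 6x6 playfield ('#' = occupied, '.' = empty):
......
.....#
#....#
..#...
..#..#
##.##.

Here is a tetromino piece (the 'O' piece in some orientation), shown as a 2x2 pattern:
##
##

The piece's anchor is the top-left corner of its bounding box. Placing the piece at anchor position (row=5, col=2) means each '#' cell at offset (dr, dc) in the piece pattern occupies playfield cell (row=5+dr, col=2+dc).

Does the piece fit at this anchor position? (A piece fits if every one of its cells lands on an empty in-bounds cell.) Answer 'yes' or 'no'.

Check each piece cell at anchor (5, 2):
  offset (0,0) -> (5,2): empty -> OK
  offset (0,1) -> (5,3): occupied ('#') -> FAIL
  offset (1,0) -> (6,2): out of bounds -> FAIL
  offset (1,1) -> (6,3): out of bounds -> FAIL
All cells valid: no

Answer: no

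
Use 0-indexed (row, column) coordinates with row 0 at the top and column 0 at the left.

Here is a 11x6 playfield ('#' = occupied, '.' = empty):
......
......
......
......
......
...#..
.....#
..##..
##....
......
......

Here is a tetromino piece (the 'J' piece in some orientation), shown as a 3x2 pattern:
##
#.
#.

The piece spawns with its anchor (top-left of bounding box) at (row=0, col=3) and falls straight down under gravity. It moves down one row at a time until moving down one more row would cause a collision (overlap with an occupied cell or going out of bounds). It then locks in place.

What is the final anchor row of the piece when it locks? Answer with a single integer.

Spawn at (row=0, col=3). Try each row:
  row 0: fits
  row 1: fits
  row 2: fits
  row 3: blocked -> lock at row 2

Answer: 2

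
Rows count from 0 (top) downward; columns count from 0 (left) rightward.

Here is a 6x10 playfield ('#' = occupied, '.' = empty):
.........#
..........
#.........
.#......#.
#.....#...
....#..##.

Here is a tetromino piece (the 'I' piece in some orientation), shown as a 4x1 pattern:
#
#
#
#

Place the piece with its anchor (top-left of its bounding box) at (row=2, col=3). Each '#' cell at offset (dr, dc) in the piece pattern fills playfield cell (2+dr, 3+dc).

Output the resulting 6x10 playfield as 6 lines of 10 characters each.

Answer: .........#
..........
#..#......
.#.#....#.
#..#..#...
...##..##.

Derivation:
Fill (2+0,3+0) = (2,3)
Fill (2+1,3+0) = (3,3)
Fill (2+2,3+0) = (4,3)
Fill (2+3,3+0) = (5,3)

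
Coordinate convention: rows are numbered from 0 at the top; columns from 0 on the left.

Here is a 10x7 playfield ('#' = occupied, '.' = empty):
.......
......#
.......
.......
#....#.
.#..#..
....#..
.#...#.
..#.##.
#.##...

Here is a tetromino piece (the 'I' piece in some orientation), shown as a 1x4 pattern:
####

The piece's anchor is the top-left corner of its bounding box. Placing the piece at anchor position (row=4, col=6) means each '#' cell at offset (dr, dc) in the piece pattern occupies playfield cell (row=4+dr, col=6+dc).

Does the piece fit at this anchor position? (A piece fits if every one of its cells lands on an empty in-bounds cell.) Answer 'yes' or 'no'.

Check each piece cell at anchor (4, 6):
  offset (0,0) -> (4,6): empty -> OK
  offset (0,1) -> (4,7): out of bounds -> FAIL
  offset (0,2) -> (4,8): out of bounds -> FAIL
  offset (0,3) -> (4,9): out of bounds -> FAIL
All cells valid: no

Answer: no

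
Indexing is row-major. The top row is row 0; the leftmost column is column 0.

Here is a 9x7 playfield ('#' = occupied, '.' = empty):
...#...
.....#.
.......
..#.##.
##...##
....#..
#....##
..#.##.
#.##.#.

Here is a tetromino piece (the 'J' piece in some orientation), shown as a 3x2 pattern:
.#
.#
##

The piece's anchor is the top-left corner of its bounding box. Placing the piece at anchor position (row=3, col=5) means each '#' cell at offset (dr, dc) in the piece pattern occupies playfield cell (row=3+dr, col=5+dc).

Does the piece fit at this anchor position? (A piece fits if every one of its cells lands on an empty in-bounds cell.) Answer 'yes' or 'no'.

Check each piece cell at anchor (3, 5):
  offset (0,1) -> (3,6): empty -> OK
  offset (1,1) -> (4,6): occupied ('#') -> FAIL
  offset (2,0) -> (5,5): empty -> OK
  offset (2,1) -> (5,6): empty -> OK
All cells valid: no

Answer: no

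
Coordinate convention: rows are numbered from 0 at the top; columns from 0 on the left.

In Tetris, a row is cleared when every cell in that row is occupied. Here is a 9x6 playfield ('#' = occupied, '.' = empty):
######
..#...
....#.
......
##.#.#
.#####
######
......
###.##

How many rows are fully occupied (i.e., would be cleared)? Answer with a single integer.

Answer: 2

Derivation:
Check each row:
  row 0: 0 empty cells -> FULL (clear)
  row 1: 5 empty cells -> not full
  row 2: 5 empty cells -> not full
  row 3: 6 empty cells -> not full
  row 4: 2 empty cells -> not full
  row 5: 1 empty cell -> not full
  row 6: 0 empty cells -> FULL (clear)
  row 7: 6 empty cells -> not full
  row 8: 1 empty cell -> not full
Total rows cleared: 2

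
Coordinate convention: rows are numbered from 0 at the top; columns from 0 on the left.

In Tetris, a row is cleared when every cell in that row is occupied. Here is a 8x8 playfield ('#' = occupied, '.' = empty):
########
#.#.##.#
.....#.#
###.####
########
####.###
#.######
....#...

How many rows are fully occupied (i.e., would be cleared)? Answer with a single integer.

Check each row:
  row 0: 0 empty cells -> FULL (clear)
  row 1: 3 empty cells -> not full
  row 2: 6 empty cells -> not full
  row 3: 1 empty cell -> not full
  row 4: 0 empty cells -> FULL (clear)
  row 5: 1 empty cell -> not full
  row 6: 1 empty cell -> not full
  row 7: 7 empty cells -> not full
Total rows cleared: 2

Answer: 2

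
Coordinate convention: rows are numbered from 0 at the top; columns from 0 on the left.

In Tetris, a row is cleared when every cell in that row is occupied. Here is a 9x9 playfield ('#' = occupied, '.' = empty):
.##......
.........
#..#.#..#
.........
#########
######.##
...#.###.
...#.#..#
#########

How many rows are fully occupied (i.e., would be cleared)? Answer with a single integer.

Answer: 2

Derivation:
Check each row:
  row 0: 7 empty cells -> not full
  row 1: 9 empty cells -> not full
  row 2: 5 empty cells -> not full
  row 3: 9 empty cells -> not full
  row 4: 0 empty cells -> FULL (clear)
  row 5: 1 empty cell -> not full
  row 6: 5 empty cells -> not full
  row 7: 6 empty cells -> not full
  row 8: 0 empty cells -> FULL (clear)
Total rows cleared: 2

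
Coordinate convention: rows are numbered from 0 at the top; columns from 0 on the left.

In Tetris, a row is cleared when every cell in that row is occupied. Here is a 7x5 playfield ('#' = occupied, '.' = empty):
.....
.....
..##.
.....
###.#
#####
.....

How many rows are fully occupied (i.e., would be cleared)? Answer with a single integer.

Check each row:
  row 0: 5 empty cells -> not full
  row 1: 5 empty cells -> not full
  row 2: 3 empty cells -> not full
  row 3: 5 empty cells -> not full
  row 4: 1 empty cell -> not full
  row 5: 0 empty cells -> FULL (clear)
  row 6: 5 empty cells -> not full
Total rows cleared: 1

Answer: 1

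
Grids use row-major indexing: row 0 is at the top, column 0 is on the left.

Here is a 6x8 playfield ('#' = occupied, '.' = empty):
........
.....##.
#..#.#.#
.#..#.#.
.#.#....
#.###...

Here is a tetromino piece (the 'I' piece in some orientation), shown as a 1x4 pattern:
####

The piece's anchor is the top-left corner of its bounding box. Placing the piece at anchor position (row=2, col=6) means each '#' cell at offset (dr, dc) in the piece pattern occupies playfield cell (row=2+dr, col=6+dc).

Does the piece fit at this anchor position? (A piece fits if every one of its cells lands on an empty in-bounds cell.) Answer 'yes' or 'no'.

Answer: no

Derivation:
Check each piece cell at anchor (2, 6):
  offset (0,0) -> (2,6): empty -> OK
  offset (0,1) -> (2,7): occupied ('#') -> FAIL
  offset (0,2) -> (2,8): out of bounds -> FAIL
  offset (0,3) -> (2,9): out of bounds -> FAIL
All cells valid: no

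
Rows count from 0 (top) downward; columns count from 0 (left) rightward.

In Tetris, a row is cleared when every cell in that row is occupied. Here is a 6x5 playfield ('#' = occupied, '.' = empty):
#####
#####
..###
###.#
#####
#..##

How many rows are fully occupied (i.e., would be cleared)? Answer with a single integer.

Check each row:
  row 0: 0 empty cells -> FULL (clear)
  row 1: 0 empty cells -> FULL (clear)
  row 2: 2 empty cells -> not full
  row 3: 1 empty cell -> not full
  row 4: 0 empty cells -> FULL (clear)
  row 5: 2 empty cells -> not full
Total rows cleared: 3

Answer: 3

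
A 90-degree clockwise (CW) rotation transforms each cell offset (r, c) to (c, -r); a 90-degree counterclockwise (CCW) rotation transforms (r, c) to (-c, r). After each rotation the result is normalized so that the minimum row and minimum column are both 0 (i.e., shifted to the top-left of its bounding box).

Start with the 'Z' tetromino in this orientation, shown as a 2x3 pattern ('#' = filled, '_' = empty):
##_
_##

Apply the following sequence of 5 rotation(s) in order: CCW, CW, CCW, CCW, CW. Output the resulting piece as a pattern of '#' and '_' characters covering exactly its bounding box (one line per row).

Answer: _#
##
#_

Derivation:
Start:
##_
_##
After rotation 1 (CCW):
_#
##
#_
After rotation 2 (CW):
##_
_##
After rotation 3 (CCW):
_#
##
#_
After rotation 4 (CCW):
##_
_##
After rotation 5 (CW):
_#
##
#_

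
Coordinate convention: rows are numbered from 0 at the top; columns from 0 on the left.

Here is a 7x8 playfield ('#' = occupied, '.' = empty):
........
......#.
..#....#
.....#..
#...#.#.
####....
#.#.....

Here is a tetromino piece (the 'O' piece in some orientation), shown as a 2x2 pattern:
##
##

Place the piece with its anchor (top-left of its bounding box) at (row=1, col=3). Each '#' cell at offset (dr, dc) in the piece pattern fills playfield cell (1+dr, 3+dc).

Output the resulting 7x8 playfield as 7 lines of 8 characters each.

Answer: ........
...##.#.
..###..#
.....#..
#...#.#.
####....
#.#.....

Derivation:
Fill (1+0,3+0) = (1,3)
Fill (1+0,3+1) = (1,4)
Fill (1+1,3+0) = (2,3)
Fill (1+1,3+1) = (2,4)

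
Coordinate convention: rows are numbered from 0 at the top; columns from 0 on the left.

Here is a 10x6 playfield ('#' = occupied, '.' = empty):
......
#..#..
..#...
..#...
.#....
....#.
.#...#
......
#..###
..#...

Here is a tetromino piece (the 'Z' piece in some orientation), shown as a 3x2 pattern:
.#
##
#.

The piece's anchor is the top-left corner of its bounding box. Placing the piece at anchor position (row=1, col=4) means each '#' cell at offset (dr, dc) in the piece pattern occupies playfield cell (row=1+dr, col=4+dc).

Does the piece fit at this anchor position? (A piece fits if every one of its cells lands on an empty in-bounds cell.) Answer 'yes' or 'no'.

Answer: yes

Derivation:
Check each piece cell at anchor (1, 4):
  offset (0,1) -> (1,5): empty -> OK
  offset (1,0) -> (2,4): empty -> OK
  offset (1,1) -> (2,5): empty -> OK
  offset (2,0) -> (3,4): empty -> OK
All cells valid: yes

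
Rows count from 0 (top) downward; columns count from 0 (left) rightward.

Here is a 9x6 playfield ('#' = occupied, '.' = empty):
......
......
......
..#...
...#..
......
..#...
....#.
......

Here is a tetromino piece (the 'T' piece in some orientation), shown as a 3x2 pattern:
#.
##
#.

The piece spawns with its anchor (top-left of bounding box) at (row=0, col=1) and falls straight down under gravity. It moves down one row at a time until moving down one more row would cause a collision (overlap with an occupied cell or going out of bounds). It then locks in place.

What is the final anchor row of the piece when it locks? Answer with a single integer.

Answer: 1

Derivation:
Spawn at (row=0, col=1). Try each row:
  row 0: fits
  row 1: fits
  row 2: blocked -> lock at row 1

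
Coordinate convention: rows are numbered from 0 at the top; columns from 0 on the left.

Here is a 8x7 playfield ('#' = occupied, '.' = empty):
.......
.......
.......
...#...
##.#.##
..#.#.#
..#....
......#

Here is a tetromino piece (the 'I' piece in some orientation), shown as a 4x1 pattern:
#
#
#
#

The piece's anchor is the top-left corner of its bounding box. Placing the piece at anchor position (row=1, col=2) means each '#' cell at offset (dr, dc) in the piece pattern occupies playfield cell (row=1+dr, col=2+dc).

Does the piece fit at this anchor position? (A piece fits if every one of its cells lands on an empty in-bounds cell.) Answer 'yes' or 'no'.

Answer: yes

Derivation:
Check each piece cell at anchor (1, 2):
  offset (0,0) -> (1,2): empty -> OK
  offset (1,0) -> (2,2): empty -> OK
  offset (2,0) -> (3,2): empty -> OK
  offset (3,0) -> (4,2): empty -> OK
All cells valid: yes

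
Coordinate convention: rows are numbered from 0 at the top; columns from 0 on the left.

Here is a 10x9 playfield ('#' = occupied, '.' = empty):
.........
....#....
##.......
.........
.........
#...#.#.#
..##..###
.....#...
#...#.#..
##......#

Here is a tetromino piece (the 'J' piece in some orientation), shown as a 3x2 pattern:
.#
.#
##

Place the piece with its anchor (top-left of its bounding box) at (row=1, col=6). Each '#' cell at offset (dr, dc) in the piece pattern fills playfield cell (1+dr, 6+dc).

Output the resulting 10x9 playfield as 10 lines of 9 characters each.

Answer: .........
....#..#.
##.....#.
......##.
.........
#...#.#.#
..##..###
.....#...
#...#.#..
##......#

Derivation:
Fill (1+0,6+1) = (1,7)
Fill (1+1,6+1) = (2,7)
Fill (1+2,6+0) = (3,6)
Fill (1+2,6+1) = (3,7)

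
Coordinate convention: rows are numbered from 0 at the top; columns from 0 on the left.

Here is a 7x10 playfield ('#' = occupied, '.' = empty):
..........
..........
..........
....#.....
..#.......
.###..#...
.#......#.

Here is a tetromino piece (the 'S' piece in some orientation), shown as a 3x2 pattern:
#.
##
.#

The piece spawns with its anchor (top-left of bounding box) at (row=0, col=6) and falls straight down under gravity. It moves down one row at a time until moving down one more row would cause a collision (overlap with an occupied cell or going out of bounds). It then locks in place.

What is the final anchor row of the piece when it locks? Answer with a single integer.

Answer: 3

Derivation:
Spawn at (row=0, col=6). Try each row:
  row 0: fits
  row 1: fits
  row 2: fits
  row 3: fits
  row 4: blocked -> lock at row 3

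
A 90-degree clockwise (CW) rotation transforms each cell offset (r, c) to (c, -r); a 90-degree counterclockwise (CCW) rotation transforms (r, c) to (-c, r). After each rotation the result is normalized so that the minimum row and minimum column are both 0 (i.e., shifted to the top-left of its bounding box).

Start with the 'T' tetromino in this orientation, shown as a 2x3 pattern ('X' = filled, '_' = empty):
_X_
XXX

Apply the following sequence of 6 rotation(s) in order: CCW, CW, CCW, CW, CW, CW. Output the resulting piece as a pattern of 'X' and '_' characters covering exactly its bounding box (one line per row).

Answer: XXX
_X_

Derivation:
Start:
_X_
XXX
After rotation 1 (CCW):
_X
XX
_X
After rotation 2 (CW):
_X_
XXX
After rotation 3 (CCW):
_X
XX
_X
After rotation 4 (CW):
_X_
XXX
After rotation 5 (CW):
X_
XX
X_
After rotation 6 (CW):
XXX
_X_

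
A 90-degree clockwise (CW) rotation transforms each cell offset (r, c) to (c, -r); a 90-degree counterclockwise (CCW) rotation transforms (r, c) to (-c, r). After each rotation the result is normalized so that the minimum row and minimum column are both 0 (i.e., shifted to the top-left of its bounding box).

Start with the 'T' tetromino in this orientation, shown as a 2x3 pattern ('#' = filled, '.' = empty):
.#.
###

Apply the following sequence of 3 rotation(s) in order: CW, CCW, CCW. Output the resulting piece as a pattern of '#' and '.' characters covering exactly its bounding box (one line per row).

Answer: .#
##
.#

Derivation:
Start:
.#.
###
After rotation 1 (CW):
#.
##
#.
After rotation 2 (CCW):
.#.
###
After rotation 3 (CCW):
.#
##
.#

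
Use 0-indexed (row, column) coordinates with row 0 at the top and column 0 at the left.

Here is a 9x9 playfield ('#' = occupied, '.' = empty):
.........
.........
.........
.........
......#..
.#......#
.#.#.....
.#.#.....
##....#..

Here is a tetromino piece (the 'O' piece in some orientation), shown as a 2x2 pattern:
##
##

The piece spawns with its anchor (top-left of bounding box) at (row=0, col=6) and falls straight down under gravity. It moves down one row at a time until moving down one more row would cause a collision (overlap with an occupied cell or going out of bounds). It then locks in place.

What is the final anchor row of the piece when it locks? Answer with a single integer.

Answer: 2

Derivation:
Spawn at (row=0, col=6). Try each row:
  row 0: fits
  row 1: fits
  row 2: fits
  row 3: blocked -> lock at row 2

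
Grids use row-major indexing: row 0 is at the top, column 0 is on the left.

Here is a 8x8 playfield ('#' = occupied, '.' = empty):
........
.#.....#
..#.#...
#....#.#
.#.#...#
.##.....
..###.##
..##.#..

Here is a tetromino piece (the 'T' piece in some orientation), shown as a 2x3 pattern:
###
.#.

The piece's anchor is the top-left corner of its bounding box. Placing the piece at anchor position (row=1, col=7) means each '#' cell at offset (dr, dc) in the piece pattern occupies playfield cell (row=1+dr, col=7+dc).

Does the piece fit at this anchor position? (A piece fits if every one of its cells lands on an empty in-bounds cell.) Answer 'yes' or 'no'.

Answer: no

Derivation:
Check each piece cell at anchor (1, 7):
  offset (0,0) -> (1,7): occupied ('#') -> FAIL
  offset (0,1) -> (1,8): out of bounds -> FAIL
  offset (0,2) -> (1,9): out of bounds -> FAIL
  offset (1,1) -> (2,8): out of bounds -> FAIL
All cells valid: no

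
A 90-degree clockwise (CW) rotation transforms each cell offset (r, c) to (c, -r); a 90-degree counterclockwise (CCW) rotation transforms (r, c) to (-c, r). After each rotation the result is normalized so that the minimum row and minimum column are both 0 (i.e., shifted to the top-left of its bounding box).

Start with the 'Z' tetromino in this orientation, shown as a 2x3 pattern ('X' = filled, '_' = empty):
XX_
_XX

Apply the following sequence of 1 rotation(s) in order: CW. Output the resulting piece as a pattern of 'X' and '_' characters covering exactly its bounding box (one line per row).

Start:
XX_
_XX
After rotation 1 (CW):
_X
XX
X_

Answer: _X
XX
X_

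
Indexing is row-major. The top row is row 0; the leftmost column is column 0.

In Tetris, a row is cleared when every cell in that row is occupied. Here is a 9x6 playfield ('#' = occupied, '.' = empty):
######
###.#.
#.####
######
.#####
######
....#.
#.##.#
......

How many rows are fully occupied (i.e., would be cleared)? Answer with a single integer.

Answer: 3

Derivation:
Check each row:
  row 0: 0 empty cells -> FULL (clear)
  row 1: 2 empty cells -> not full
  row 2: 1 empty cell -> not full
  row 3: 0 empty cells -> FULL (clear)
  row 4: 1 empty cell -> not full
  row 5: 0 empty cells -> FULL (clear)
  row 6: 5 empty cells -> not full
  row 7: 2 empty cells -> not full
  row 8: 6 empty cells -> not full
Total rows cleared: 3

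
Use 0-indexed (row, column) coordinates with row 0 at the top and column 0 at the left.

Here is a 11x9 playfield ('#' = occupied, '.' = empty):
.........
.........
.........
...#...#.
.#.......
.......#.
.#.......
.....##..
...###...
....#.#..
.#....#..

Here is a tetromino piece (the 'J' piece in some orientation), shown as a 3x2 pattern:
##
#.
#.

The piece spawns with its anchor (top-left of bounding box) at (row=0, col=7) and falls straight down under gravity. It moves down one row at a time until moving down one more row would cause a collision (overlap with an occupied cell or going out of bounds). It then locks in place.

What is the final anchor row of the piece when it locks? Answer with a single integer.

Spawn at (row=0, col=7). Try each row:
  row 0: fits
  row 1: blocked -> lock at row 0

Answer: 0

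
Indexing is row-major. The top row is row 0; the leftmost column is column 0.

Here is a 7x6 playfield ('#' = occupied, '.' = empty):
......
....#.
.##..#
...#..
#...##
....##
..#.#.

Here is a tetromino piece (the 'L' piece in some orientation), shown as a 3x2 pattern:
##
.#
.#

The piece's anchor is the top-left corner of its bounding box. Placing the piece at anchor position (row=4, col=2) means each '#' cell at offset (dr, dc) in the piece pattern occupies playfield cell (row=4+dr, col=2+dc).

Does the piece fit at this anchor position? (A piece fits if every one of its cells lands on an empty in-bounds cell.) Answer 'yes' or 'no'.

Check each piece cell at anchor (4, 2):
  offset (0,0) -> (4,2): empty -> OK
  offset (0,1) -> (4,3): empty -> OK
  offset (1,1) -> (5,3): empty -> OK
  offset (2,1) -> (6,3): empty -> OK
All cells valid: yes

Answer: yes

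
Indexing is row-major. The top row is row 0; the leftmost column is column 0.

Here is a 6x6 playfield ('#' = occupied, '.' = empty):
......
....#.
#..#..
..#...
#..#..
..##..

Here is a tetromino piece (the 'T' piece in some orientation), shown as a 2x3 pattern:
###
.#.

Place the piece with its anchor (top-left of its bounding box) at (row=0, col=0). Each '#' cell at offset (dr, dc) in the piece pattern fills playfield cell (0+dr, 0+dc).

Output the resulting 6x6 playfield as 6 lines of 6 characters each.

Answer: ###...
.#..#.
#..#..
..#...
#..#..
..##..

Derivation:
Fill (0+0,0+0) = (0,0)
Fill (0+0,0+1) = (0,1)
Fill (0+0,0+2) = (0,2)
Fill (0+1,0+1) = (1,1)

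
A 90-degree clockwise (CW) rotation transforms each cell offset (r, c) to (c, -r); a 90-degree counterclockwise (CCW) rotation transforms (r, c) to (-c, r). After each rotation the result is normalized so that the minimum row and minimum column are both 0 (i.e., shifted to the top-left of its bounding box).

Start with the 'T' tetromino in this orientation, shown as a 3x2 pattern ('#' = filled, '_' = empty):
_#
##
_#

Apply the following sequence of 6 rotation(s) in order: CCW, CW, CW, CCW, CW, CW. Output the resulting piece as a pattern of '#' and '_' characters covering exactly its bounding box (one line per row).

Answer: #_
##
#_

Derivation:
Start:
_#
##
_#
After rotation 1 (CCW):
###
_#_
After rotation 2 (CW):
_#
##
_#
After rotation 3 (CW):
_#_
###
After rotation 4 (CCW):
_#
##
_#
After rotation 5 (CW):
_#_
###
After rotation 6 (CW):
#_
##
#_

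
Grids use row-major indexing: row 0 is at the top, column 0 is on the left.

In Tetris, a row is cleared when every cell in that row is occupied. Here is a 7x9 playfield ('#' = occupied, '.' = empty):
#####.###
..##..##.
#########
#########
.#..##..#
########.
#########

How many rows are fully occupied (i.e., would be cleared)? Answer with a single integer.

Answer: 3

Derivation:
Check each row:
  row 0: 1 empty cell -> not full
  row 1: 5 empty cells -> not full
  row 2: 0 empty cells -> FULL (clear)
  row 3: 0 empty cells -> FULL (clear)
  row 4: 5 empty cells -> not full
  row 5: 1 empty cell -> not full
  row 6: 0 empty cells -> FULL (clear)
Total rows cleared: 3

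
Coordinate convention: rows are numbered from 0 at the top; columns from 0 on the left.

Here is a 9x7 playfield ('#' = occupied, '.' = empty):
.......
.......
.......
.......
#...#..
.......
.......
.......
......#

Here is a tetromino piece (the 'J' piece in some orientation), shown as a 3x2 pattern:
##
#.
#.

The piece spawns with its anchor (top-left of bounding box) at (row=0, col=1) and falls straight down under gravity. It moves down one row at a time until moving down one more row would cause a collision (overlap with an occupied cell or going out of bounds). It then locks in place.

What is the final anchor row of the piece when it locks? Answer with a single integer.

Answer: 6

Derivation:
Spawn at (row=0, col=1). Try each row:
  row 0: fits
  row 1: fits
  row 2: fits
  row 3: fits
  row 4: fits
  row 5: fits
  row 6: fits
  row 7: blocked -> lock at row 6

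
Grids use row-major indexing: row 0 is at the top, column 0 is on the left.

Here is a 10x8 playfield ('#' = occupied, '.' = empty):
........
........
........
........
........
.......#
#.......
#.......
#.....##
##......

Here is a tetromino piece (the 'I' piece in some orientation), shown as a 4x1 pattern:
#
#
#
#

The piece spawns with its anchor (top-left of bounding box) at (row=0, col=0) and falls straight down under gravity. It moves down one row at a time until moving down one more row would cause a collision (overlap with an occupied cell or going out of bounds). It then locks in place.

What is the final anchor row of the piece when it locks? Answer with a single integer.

Spawn at (row=0, col=0). Try each row:
  row 0: fits
  row 1: fits
  row 2: fits
  row 3: blocked -> lock at row 2

Answer: 2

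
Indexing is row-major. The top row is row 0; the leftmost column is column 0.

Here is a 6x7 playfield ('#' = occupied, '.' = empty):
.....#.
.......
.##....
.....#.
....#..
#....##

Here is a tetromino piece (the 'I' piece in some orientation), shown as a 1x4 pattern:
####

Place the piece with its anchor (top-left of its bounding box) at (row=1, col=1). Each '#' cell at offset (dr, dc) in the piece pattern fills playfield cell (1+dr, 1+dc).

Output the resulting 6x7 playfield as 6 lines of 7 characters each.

Answer: .....#.
.####..
.##....
.....#.
....#..
#....##

Derivation:
Fill (1+0,1+0) = (1,1)
Fill (1+0,1+1) = (1,2)
Fill (1+0,1+2) = (1,3)
Fill (1+0,1+3) = (1,4)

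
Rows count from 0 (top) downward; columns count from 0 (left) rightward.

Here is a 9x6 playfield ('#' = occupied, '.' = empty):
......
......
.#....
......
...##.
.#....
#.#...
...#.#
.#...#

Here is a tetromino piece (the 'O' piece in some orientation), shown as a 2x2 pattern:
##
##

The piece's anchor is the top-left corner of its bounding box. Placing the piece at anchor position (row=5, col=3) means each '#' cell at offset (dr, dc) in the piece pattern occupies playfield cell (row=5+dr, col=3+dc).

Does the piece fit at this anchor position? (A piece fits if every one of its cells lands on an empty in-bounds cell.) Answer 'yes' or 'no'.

Check each piece cell at anchor (5, 3):
  offset (0,0) -> (5,3): empty -> OK
  offset (0,1) -> (5,4): empty -> OK
  offset (1,0) -> (6,3): empty -> OK
  offset (1,1) -> (6,4): empty -> OK
All cells valid: yes

Answer: yes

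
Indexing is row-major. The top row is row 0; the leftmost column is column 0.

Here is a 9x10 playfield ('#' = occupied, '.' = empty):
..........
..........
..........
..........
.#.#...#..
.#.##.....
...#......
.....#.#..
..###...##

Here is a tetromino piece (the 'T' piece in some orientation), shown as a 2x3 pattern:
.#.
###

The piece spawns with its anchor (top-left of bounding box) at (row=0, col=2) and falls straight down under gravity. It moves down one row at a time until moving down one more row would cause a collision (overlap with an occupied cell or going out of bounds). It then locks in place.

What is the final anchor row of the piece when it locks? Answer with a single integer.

Answer: 2

Derivation:
Spawn at (row=0, col=2). Try each row:
  row 0: fits
  row 1: fits
  row 2: fits
  row 3: blocked -> lock at row 2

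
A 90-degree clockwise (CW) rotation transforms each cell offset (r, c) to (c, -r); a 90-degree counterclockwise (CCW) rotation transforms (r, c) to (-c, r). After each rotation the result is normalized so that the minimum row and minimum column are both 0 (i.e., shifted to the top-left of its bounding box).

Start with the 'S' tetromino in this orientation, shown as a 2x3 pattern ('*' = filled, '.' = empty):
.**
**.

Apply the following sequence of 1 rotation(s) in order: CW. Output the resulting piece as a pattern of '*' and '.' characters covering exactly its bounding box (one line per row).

Answer: *.
**
.*

Derivation:
Start:
.**
**.
After rotation 1 (CW):
*.
**
.*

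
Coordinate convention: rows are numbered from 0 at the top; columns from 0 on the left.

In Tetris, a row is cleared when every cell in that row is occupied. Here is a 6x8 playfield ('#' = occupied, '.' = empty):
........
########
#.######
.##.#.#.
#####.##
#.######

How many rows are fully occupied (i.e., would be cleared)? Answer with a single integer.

Answer: 1

Derivation:
Check each row:
  row 0: 8 empty cells -> not full
  row 1: 0 empty cells -> FULL (clear)
  row 2: 1 empty cell -> not full
  row 3: 4 empty cells -> not full
  row 4: 1 empty cell -> not full
  row 5: 1 empty cell -> not full
Total rows cleared: 1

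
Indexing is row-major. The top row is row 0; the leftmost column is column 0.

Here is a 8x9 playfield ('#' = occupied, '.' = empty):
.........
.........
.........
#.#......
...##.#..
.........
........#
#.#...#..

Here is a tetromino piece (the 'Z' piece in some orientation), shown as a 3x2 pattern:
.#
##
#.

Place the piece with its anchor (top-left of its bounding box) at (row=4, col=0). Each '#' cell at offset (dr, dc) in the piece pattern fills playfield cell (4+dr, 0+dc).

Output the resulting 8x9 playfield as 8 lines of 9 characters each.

Answer: .........
.........
.........
#.#......
.#.##.#..
##.......
#.......#
#.#...#..

Derivation:
Fill (4+0,0+1) = (4,1)
Fill (4+1,0+0) = (5,0)
Fill (4+1,0+1) = (5,1)
Fill (4+2,0+0) = (6,0)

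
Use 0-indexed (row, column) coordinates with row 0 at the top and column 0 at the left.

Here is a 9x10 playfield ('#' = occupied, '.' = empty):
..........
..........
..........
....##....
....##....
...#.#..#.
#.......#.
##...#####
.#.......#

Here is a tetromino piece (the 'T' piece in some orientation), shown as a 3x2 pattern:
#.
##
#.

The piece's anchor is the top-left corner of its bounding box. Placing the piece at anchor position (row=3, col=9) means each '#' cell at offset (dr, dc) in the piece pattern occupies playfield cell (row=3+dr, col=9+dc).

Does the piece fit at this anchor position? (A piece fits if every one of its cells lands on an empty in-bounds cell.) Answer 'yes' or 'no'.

Answer: no

Derivation:
Check each piece cell at anchor (3, 9):
  offset (0,0) -> (3,9): empty -> OK
  offset (1,0) -> (4,9): empty -> OK
  offset (1,1) -> (4,10): out of bounds -> FAIL
  offset (2,0) -> (5,9): empty -> OK
All cells valid: no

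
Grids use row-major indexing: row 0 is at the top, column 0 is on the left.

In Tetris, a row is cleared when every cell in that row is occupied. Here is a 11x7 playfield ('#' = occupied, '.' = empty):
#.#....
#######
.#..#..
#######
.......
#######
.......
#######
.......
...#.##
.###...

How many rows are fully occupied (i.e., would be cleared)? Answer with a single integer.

Answer: 4

Derivation:
Check each row:
  row 0: 5 empty cells -> not full
  row 1: 0 empty cells -> FULL (clear)
  row 2: 5 empty cells -> not full
  row 3: 0 empty cells -> FULL (clear)
  row 4: 7 empty cells -> not full
  row 5: 0 empty cells -> FULL (clear)
  row 6: 7 empty cells -> not full
  row 7: 0 empty cells -> FULL (clear)
  row 8: 7 empty cells -> not full
  row 9: 4 empty cells -> not full
  row 10: 4 empty cells -> not full
Total rows cleared: 4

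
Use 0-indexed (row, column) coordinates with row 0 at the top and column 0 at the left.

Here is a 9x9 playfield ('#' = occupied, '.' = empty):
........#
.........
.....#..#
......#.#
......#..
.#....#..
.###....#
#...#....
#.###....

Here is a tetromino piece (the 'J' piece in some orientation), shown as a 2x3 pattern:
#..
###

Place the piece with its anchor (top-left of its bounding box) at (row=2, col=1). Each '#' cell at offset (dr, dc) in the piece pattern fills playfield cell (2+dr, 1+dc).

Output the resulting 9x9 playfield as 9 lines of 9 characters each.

Fill (2+0,1+0) = (2,1)
Fill (2+1,1+0) = (3,1)
Fill (2+1,1+1) = (3,2)
Fill (2+1,1+2) = (3,3)

Answer: ........#
.........
.#...#..#
.###..#.#
......#..
.#....#..
.###....#
#...#....
#.###....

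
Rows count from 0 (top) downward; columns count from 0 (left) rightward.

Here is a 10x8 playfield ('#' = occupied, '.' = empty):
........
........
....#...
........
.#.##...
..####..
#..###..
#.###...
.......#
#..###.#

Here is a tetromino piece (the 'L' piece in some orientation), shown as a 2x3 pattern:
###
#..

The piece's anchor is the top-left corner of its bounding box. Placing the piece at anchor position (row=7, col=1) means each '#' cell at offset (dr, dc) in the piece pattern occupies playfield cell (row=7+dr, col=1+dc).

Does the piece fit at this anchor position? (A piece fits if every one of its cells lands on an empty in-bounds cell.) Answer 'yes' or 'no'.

Answer: no

Derivation:
Check each piece cell at anchor (7, 1):
  offset (0,0) -> (7,1): empty -> OK
  offset (0,1) -> (7,2): occupied ('#') -> FAIL
  offset (0,2) -> (7,3): occupied ('#') -> FAIL
  offset (1,0) -> (8,1): empty -> OK
All cells valid: no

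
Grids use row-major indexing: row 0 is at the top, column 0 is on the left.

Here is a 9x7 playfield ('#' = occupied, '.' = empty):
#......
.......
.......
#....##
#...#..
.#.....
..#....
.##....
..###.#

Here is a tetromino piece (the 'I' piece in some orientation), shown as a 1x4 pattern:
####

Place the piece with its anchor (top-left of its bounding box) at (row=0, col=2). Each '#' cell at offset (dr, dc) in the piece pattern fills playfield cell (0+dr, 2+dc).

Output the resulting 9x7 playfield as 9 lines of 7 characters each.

Fill (0+0,2+0) = (0,2)
Fill (0+0,2+1) = (0,3)
Fill (0+0,2+2) = (0,4)
Fill (0+0,2+3) = (0,5)

Answer: #.####.
.......
.......
#....##
#...#..
.#.....
..#....
.##....
..###.#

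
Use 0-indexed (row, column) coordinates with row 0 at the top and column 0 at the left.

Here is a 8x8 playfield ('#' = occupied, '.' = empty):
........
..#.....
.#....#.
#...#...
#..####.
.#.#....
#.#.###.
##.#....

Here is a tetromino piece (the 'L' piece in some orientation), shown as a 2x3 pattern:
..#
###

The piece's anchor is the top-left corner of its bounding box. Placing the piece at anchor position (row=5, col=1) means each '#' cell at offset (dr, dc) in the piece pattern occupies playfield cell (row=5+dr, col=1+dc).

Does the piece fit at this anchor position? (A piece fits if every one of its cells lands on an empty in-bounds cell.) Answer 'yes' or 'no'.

Check each piece cell at anchor (5, 1):
  offset (0,2) -> (5,3): occupied ('#') -> FAIL
  offset (1,0) -> (6,1): empty -> OK
  offset (1,1) -> (6,2): occupied ('#') -> FAIL
  offset (1,2) -> (6,3): empty -> OK
All cells valid: no

Answer: no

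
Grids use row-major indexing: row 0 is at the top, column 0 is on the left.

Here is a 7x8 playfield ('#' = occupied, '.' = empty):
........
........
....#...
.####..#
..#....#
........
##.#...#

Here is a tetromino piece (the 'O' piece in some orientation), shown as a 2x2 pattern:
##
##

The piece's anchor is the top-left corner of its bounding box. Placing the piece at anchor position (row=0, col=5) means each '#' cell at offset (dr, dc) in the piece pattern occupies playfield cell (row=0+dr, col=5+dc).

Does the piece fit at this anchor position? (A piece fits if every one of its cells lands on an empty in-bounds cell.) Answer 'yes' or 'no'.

Check each piece cell at anchor (0, 5):
  offset (0,0) -> (0,5): empty -> OK
  offset (0,1) -> (0,6): empty -> OK
  offset (1,0) -> (1,5): empty -> OK
  offset (1,1) -> (1,6): empty -> OK
All cells valid: yes

Answer: yes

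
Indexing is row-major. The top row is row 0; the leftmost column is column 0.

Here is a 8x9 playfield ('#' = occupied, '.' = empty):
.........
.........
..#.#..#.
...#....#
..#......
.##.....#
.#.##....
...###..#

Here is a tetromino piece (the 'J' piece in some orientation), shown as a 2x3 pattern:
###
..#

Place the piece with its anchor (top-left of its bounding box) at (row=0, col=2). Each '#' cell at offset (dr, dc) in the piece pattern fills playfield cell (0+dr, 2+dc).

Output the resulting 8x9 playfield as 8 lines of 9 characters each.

Answer: ..###....
....#....
..#.#..#.
...#....#
..#......
.##.....#
.#.##....
...###..#

Derivation:
Fill (0+0,2+0) = (0,2)
Fill (0+0,2+1) = (0,3)
Fill (0+0,2+2) = (0,4)
Fill (0+1,2+2) = (1,4)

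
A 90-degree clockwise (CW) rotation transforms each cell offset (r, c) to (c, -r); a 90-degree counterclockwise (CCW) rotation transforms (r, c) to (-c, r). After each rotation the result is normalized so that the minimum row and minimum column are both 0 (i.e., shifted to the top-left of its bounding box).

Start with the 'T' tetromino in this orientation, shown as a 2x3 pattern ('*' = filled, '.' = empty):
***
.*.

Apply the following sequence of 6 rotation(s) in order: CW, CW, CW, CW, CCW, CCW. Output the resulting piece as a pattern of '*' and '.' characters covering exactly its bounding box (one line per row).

Answer: .*.
***

Derivation:
Start:
***
.*.
After rotation 1 (CW):
.*
**
.*
After rotation 2 (CW):
.*.
***
After rotation 3 (CW):
*.
**
*.
After rotation 4 (CW):
***
.*.
After rotation 5 (CCW):
*.
**
*.
After rotation 6 (CCW):
.*.
***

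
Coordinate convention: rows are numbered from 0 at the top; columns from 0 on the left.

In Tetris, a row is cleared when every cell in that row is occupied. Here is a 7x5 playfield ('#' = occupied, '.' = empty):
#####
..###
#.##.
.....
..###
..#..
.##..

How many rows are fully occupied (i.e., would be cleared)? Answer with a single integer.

Check each row:
  row 0: 0 empty cells -> FULL (clear)
  row 1: 2 empty cells -> not full
  row 2: 2 empty cells -> not full
  row 3: 5 empty cells -> not full
  row 4: 2 empty cells -> not full
  row 5: 4 empty cells -> not full
  row 6: 3 empty cells -> not full
Total rows cleared: 1

Answer: 1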